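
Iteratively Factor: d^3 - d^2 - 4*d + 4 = (d - 1)*(d^2 - 4) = (d - 2)*(d - 1)*(d + 2)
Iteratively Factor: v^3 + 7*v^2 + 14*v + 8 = (v + 1)*(v^2 + 6*v + 8) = (v + 1)*(v + 4)*(v + 2)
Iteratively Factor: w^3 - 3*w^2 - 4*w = (w + 1)*(w^2 - 4*w) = (w - 4)*(w + 1)*(w)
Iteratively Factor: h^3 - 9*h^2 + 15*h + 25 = (h - 5)*(h^2 - 4*h - 5) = (h - 5)*(h + 1)*(h - 5)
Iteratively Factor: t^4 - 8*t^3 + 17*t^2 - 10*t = (t)*(t^3 - 8*t^2 + 17*t - 10) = t*(t - 5)*(t^2 - 3*t + 2) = t*(t - 5)*(t - 1)*(t - 2)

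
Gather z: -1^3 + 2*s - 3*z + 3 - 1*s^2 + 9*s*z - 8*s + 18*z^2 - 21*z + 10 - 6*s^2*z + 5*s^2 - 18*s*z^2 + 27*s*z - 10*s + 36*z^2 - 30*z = 4*s^2 - 16*s + z^2*(54 - 18*s) + z*(-6*s^2 + 36*s - 54) + 12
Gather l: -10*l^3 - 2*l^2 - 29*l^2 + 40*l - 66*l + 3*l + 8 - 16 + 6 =-10*l^3 - 31*l^2 - 23*l - 2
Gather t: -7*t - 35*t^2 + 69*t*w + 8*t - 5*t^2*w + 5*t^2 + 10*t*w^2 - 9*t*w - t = t^2*(-5*w - 30) + t*(10*w^2 + 60*w)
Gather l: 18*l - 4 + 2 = 18*l - 2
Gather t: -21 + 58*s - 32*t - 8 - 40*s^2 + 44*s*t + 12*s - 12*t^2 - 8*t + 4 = -40*s^2 + 70*s - 12*t^2 + t*(44*s - 40) - 25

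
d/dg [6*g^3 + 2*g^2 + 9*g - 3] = 18*g^2 + 4*g + 9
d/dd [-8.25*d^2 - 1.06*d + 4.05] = -16.5*d - 1.06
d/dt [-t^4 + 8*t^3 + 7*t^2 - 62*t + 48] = -4*t^3 + 24*t^2 + 14*t - 62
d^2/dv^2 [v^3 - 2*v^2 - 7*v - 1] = 6*v - 4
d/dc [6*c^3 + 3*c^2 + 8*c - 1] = 18*c^2 + 6*c + 8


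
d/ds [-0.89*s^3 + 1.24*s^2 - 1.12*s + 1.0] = -2.67*s^2 + 2.48*s - 1.12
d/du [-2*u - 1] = -2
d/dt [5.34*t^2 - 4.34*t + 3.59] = 10.68*t - 4.34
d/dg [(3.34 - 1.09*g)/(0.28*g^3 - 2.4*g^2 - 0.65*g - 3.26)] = (0.6104*g^3 - 5.4216*g^2 + 16.032*g + 5.7244)/(0.0784*g^6 - 1.344*g^5 + 5.396*g^4 + 1.2944*g^3 + 16.0705*g^2 + 4.238*g + 10.6276)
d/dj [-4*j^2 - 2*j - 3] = -8*j - 2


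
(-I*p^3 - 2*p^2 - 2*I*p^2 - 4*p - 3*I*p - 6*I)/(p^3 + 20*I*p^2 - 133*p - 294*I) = -(I*p^3 + 2*p^2*(1 + I) + p*(4 + 3*I) + 6*I)/(p^3 + 20*I*p^2 - 133*p - 294*I)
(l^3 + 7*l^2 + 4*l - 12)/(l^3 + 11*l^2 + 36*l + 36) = (l - 1)/(l + 3)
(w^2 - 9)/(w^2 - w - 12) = (w - 3)/(w - 4)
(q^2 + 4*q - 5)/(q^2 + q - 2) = (q + 5)/(q + 2)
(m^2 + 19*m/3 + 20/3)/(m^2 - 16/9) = 3*(m + 5)/(3*m - 4)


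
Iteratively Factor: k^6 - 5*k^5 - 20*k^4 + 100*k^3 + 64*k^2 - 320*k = (k)*(k^5 - 5*k^4 - 20*k^3 + 100*k^2 + 64*k - 320) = k*(k - 2)*(k^4 - 3*k^3 - 26*k^2 + 48*k + 160) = k*(k - 2)*(k + 4)*(k^3 - 7*k^2 + 2*k + 40) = k*(k - 2)*(k + 2)*(k + 4)*(k^2 - 9*k + 20) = k*(k - 4)*(k - 2)*(k + 2)*(k + 4)*(k - 5)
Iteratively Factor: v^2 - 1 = (v - 1)*(v + 1)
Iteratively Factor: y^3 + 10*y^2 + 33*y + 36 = (y + 4)*(y^2 + 6*y + 9) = (y + 3)*(y + 4)*(y + 3)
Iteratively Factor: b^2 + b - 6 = (b + 3)*(b - 2)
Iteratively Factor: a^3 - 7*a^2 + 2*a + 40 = (a - 5)*(a^2 - 2*a - 8) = (a - 5)*(a + 2)*(a - 4)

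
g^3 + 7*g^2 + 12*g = g*(g + 3)*(g + 4)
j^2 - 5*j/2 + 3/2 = (j - 3/2)*(j - 1)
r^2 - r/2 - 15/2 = (r - 3)*(r + 5/2)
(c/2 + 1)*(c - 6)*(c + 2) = c^3/2 - c^2 - 10*c - 12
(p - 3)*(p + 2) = p^2 - p - 6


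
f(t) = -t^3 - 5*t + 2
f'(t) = -3*t^2 - 5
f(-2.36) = 26.94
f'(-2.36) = -21.71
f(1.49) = -8.76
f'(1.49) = -11.66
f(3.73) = -68.55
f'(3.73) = -46.74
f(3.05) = -41.62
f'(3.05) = -32.91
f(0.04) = 1.80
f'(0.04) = -5.00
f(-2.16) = 22.88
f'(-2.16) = -19.00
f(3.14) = -44.66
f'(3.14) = -34.58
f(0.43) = -0.23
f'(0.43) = -5.55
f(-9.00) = 776.00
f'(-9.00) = -248.00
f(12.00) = -1786.00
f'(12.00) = -437.00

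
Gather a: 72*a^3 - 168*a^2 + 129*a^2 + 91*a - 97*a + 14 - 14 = 72*a^3 - 39*a^2 - 6*a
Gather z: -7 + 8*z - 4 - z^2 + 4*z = -z^2 + 12*z - 11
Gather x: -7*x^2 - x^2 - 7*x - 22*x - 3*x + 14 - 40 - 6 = -8*x^2 - 32*x - 32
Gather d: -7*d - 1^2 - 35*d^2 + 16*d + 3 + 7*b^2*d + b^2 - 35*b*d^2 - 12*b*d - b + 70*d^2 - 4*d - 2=b^2 - b + d^2*(35 - 35*b) + d*(7*b^2 - 12*b + 5)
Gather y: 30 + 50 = 80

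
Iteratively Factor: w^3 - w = (w + 1)*(w^2 - w) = w*(w + 1)*(w - 1)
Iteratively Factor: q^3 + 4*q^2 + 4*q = (q + 2)*(q^2 + 2*q) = (q + 2)^2*(q)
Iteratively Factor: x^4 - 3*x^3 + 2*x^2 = (x)*(x^3 - 3*x^2 + 2*x) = x^2*(x^2 - 3*x + 2) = x^2*(x - 1)*(x - 2)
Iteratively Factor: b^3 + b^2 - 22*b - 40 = (b + 2)*(b^2 - b - 20) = (b + 2)*(b + 4)*(b - 5)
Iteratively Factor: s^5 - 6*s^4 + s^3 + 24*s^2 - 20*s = (s - 1)*(s^4 - 5*s^3 - 4*s^2 + 20*s) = s*(s - 1)*(s^3 - 5*s^2 - 4*s + 20) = s*(s - 5)*(s - 1)*(s^2 - 4) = s*(s - 5)*(s - 1)*(s + 2)*(s - 2)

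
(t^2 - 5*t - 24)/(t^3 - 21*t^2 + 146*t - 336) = (t + 3)/(t^2 - 13*t + 42)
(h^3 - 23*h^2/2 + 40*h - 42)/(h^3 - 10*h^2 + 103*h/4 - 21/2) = 2*(h - 2)/(2*h - 1)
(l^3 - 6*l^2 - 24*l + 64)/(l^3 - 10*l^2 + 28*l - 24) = (l^2 - 4*l - 32)/(l^2 - 8*l + 12)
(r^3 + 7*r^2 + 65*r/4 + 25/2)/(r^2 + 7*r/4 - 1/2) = (4*r^2 + 20*r + 25)/(4*r - 1)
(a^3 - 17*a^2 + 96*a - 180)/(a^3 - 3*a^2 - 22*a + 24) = (a^2 - 11*a + 30)/(a^2 + 3*a - 4)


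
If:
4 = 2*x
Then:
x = 2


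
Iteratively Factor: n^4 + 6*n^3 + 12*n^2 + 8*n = (n + 2)*(n^3 + 4*n^2 + 4*n) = n*(n + 2)*(n^2 + 4*n + 4) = n*(n + 2)^2*(n + 2)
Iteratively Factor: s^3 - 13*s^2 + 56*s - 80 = (s - 4)*(s^2 - 9*s + 20) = (s - 5)*(s - 4)*(s - 4)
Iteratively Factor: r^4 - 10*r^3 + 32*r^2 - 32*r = (r - 4)*(r^3 - 6*r^2 + 8*r) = (r - 4)^2*(r^2 - 2*r) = (r - 4)^2*(r - 2)*(r)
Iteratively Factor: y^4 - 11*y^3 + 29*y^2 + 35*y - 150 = (y + 2)*(y^3 - 13*y^2 + 55*y - 75) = (y - 5)*(y + 2)*(y^2 - 8*y + 15) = (y - 5)*(y - 3)*(y + 2)*(y - 5)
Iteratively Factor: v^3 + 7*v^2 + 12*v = (v + 4)*(v^2 + 3*v) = v*(v + 4)*(v + 3)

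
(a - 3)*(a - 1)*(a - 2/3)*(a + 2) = a^4 - 8*a^3/3 - 11*a^2/3 + 28*a/3 - 4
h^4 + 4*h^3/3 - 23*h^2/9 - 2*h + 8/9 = (h - 4/3)*(h - 1/3)*(h + 1)*(h + 2)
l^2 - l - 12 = (l - 4)*(l + 3)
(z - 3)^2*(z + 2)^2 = z^4 - 2*z^3 - 11*z^2 + 12*z + 36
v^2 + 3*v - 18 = (v - 3)*(v + 6)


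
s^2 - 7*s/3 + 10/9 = (s - 5/3)*(s - 2/3)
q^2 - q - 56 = (q - 8)*(q + 7)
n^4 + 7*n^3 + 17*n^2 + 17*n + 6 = (n + 1)^2*(n + 2)*(n + 3)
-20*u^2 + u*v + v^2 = (-4*u + v)*(5*u + v)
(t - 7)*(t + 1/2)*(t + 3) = t^3 - 7*t^2/2 - 23*t - 21/2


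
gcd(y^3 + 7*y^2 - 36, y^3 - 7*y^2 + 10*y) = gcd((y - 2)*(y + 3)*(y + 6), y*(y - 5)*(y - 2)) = y - 2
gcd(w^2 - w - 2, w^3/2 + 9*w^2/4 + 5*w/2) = 1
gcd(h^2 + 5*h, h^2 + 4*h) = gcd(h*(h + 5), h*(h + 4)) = h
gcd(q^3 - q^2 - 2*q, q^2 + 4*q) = q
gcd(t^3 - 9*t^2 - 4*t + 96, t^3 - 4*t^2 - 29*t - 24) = t^2 - 5*t - 24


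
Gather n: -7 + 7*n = 7*n - 7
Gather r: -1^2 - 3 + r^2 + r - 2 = r^2 + r - 6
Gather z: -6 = -6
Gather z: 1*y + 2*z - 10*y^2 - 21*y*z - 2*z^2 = -10*y^2 + y - 2*z^2 + z*(2 - 21*y)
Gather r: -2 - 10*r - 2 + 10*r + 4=0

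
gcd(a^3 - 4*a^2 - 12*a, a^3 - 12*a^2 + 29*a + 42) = a - 6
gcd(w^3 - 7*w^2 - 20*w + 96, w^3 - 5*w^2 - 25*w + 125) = 1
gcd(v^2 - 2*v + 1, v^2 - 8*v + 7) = v - 1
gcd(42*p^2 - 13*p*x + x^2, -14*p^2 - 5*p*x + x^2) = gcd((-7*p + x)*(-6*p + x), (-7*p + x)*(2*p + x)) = -7*p + x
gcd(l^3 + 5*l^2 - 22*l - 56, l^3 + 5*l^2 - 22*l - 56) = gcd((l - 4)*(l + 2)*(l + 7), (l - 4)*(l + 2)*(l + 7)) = l^3 + 5*l^2 - 22*l - 56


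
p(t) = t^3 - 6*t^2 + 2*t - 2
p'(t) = 3*t^2 - 12*t + 2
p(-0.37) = -3.61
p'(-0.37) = 6.85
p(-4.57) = -231.89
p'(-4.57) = 119.49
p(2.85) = -21.89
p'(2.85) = -7.83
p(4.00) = -26.00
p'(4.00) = 2.00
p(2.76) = -21.16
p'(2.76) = -8.27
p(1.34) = -7.69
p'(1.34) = -8.69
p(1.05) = -5.36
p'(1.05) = -7.29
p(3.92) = -26.12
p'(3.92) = 1.06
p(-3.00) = -89.00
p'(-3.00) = 65.00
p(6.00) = 10.00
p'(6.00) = 38.00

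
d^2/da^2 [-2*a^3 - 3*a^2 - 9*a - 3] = -12*a - 6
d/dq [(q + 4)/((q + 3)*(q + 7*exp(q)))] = (-(q + 3)*(q + 4)*(7*exp(q) + 1) + (q + 3)*(q + 7*exp(q)) - (q + 4)*(q + 7*exp(q)))/((q + 3)^2*(q + 7*exp(q))^2)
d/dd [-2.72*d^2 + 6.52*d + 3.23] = 6.52 - 5.44*d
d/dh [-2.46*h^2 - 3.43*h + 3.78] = -4.92*h - 3.43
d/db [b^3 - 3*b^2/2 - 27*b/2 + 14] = 3*b^2 - 3*b - 27/2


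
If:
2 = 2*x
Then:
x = 1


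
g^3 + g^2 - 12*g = g*(g - 3)*(g + 4)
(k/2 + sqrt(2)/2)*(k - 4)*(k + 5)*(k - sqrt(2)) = k^4/2 + k^3/2 - 11*k^2 - k + 20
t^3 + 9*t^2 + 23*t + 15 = (t + 1)*(t + 3)*(t + 5)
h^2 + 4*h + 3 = (h + 1)*(h + 3)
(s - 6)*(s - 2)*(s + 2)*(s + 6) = s^4 - 40*s^2 + 144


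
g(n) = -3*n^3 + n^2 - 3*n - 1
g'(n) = -9*n^2 + 2*n - 3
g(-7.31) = 1246.22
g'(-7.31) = -498.54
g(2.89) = -73.73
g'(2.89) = -72.39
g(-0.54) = 1.38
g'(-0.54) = -6.70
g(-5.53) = 553.51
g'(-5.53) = -289.29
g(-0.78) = 3.37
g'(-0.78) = -10.04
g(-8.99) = 2286.51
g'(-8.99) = -748.36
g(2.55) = -51.89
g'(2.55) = -56.42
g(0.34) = -2.02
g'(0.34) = -3.36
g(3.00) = -82.00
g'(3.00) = -78.00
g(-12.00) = 5363.00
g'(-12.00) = -1323.00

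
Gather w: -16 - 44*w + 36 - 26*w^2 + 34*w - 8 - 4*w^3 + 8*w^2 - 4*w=-4*w^3 - 18*w^2 - 14*w + 12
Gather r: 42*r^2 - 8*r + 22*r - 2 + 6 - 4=42*r^2 + 14*r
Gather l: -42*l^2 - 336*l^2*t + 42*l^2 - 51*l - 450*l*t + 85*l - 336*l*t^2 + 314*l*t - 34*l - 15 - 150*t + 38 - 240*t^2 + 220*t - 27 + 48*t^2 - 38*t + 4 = -336*l^2*t + l*(-336*t^2 - 136*t) - 192*t^2 + 32*t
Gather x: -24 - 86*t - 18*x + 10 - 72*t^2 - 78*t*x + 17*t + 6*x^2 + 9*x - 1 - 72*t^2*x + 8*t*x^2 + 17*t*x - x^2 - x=-72*t^2 - 69*t + x^2*(8*t + 5) + x*(-72*t^2 - 61*t - 10) - 15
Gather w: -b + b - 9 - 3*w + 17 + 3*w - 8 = 0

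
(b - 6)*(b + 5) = b^2 - b - 30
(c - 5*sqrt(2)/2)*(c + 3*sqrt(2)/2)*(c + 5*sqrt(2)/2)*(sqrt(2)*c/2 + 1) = sqrt(2)*c^4/2 + 5*c^3/2 - 19*sqrt(2)*c^2/4 - 125*c/4 - 75*sqrt(2)/4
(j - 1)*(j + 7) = j^2 + 6*j - 7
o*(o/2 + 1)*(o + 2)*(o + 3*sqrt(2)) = o^4/2 + 2*o^3 + 3*sqrt(2)*o^3/2 + 2*o^2 + 6*sqrt(2)*o^2 + 6*sqrt(2)*o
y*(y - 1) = y^2 - y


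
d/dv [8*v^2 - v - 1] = 16*v - 1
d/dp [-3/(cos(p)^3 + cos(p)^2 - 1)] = -3*(3*cos(p) + 2)*sin(p)*cos(p)/(cos(p)^3 + cos(p)^2 - 1)^2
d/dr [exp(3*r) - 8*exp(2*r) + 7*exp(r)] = (3*exp(2*r) - 16*exp(r) + 7)*exp(r)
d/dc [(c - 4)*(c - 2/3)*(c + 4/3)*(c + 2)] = 4*c^3 - 4*c^2 - 184*c/9 - 32/9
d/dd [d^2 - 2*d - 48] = 2*d - 2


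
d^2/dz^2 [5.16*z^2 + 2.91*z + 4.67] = 10.3200000000000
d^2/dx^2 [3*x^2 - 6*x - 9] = 6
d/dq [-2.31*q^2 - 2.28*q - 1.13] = -4.62*q - 2.28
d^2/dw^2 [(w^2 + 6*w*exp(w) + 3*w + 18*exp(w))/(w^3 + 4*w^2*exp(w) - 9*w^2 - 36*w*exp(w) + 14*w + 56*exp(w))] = 2*(((w^2 + 6*w*exp(w) + 3*w + 18*exp(w))*(-2*w^2*exp(w) + 10*w*exp(w) - 3*w + 4*exp(w) + 9) - (6*w*exp(w) + 2*w + 24*exp(w) + 3)*(4*w^2*exp(w) + 3*w^2 - 28*w*exp(w) - 18*w + 20*exp(w) + 14))*(w^3 + 4*w^2*exp(w) - 9*w^2 - 36*w*exp(w) + 14*w + 56*exp(w)) + (3*w*exp(w) + 15*exp(w) + 1)*(w^3 + 4*w^2*exp(w) - 9*w^2 - 36*w*exp(w) + 14*w + 56*exp(w))^2 + (w^2 + 6*w*exp(w) + 3*w + 18*exp(w))*(4*w^2*exp(w) + 3*w^2 - 28*w*exp(w) - 18*w + 20*exp(w) + 14)^2)/(w^3 + 4*w^2*exp(w) - 9*w^2 - 36*w*exp(w) + 14*w + 56*exp(w))^3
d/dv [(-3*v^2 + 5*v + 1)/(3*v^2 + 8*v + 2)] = (-39*v^2 - 18*v + 2)/(9*v^4 + 48*v^3 + 76*v^2 + 32*v + 4)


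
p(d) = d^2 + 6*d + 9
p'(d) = 2*d + 6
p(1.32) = 18.66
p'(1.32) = 8.64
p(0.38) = 11.42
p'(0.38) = 6.76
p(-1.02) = 3.92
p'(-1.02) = 3.96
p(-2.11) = 0.79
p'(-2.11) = 1.78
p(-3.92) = 0.85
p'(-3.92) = -1.84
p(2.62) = 31.58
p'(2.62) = 11.24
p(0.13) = 9.80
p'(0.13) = 6.26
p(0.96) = 15.68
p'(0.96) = 7.92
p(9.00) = 144.00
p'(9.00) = 24.00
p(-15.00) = 144.00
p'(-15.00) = -24.00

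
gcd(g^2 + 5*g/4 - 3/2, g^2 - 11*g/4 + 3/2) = g - 3/4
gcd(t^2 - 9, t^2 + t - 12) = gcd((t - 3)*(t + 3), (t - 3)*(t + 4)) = t - 3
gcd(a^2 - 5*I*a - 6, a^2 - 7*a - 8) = 1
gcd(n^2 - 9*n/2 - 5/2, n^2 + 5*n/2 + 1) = n + 1/2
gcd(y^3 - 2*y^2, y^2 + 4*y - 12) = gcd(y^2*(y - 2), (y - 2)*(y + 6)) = y - 2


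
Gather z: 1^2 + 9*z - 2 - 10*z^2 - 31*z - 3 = -10*z^2 - 22*z - 4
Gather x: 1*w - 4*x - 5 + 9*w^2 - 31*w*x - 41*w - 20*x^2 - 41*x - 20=9*w^2 - 40*w - 20*x^2 + x*(-31*w - 45) - 25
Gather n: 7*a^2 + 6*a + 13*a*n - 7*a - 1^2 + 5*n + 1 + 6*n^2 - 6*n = 7*a^2 - a + 6*n^2 + n*(13*a - 1)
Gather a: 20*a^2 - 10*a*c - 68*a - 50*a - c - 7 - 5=20*a^2 + a*(-10*c - 118) - c - 12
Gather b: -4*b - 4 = -4*b - 4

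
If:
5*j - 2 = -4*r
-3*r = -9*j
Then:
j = 2/17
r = 6/17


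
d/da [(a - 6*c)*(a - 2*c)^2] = (a - 2*c)*(3*a - 14*c)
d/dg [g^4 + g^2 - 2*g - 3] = 4*g^3 + 2*g - 2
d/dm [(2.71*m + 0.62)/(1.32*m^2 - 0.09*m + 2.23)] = (-3.5772*m^2 - 1.6368*m + 6.0991)/(1.7424*m^4 - 0.2376*m^3 + 5.8953*m^2 - 0.4014*m + 4.9729)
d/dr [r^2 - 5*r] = 2*r - 5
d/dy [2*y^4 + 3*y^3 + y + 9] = 8*y^3 + 9*y^2 + 1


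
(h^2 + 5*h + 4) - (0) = h^2 + 5*h + 4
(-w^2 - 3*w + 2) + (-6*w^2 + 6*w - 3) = -7*w^2 + 3*w - 1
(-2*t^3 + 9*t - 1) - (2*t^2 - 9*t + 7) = -2*t^3 - 2*t^2 + 18*t - 8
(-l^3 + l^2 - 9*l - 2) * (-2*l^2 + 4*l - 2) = 2*l^5 - 6*l^4 + 24*l^3 - 34*l^2 + 10*l + 4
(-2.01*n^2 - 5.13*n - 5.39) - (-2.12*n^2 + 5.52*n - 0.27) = 0.11*n^2 - 10.65*n - 5.12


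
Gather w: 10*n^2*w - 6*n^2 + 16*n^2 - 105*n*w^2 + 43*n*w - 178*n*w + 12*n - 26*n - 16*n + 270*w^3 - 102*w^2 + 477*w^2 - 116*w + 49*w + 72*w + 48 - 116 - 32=10*n^2 - 30*n + 270*w^3 + w^2*(375 - 105*n) + w*(10*n^2 - 135*n + 5) - 100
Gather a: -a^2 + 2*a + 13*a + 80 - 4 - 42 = -a^2 + 15*a + 34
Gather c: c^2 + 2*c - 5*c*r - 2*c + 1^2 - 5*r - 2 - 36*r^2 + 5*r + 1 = c^2 - 5*c*r - 36*r^2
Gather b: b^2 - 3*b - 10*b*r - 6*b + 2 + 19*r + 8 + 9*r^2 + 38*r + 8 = b^2 + b*(-10*r - 9) + 9*r^2 + 57*r + 18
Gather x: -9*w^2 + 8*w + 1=-9*w^2 + 8*w + 1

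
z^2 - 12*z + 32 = (z - 8)*(z - 4)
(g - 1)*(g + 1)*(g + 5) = g^3 + 5*g^2 - g - 5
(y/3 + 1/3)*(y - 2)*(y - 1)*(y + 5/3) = y^4/3 - y^3/9 - 13*y^2/9 + y/9 + 10/9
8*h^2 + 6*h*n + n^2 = (2*h + n)*(4*h + n)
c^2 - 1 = (c - 1)*(c + 1)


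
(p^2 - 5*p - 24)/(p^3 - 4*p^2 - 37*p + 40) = (p + 3)/(p^2 + 4*p - 5)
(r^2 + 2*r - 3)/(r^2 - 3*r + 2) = (r + 3)/(r - 2)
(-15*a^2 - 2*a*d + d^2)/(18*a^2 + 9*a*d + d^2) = (-5*a + d)/(6*a + d)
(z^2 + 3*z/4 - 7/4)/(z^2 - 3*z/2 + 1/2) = (4*z + 7)/(2*(2*z - 1))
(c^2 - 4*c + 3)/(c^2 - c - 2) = (-c^2 + 4*c - 3)/(-c^2 + c + 2)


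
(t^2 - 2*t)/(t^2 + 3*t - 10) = t/(t + 5)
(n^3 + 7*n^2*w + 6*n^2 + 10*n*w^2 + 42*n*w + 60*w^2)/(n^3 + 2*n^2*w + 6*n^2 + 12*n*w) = (n + 5*w)/n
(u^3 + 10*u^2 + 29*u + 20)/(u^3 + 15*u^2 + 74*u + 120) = (u + 1)/(u + 6)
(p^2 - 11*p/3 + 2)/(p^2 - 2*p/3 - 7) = (3*p - 2)/(3*p + 7)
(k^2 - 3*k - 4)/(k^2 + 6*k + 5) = (k - 4)/(k + 5)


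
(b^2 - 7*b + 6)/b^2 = 1 - 7/b + 6/b^2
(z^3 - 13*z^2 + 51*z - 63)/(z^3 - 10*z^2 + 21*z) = (z - 3)/z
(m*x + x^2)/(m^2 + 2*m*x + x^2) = x/(m + x)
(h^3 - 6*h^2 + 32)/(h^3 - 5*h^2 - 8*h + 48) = (h + 2)/(h + 3)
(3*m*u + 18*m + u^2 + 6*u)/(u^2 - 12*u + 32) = (3*m*u + 18*m + u^2 + 6*u)/(u^2 - 12*u + 32)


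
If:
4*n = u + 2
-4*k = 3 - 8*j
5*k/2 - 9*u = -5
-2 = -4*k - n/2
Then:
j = 2711/4648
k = 242/581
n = 388/581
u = 390/581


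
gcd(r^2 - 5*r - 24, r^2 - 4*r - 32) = r - 8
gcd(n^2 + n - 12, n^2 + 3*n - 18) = n - 3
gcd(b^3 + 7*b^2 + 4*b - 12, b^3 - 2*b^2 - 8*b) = b + 2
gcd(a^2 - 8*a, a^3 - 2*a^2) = a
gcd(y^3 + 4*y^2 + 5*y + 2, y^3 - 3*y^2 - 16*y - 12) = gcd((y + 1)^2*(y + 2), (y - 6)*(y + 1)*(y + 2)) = y^2 + 3*y + 2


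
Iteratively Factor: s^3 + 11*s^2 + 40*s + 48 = (s + 4)*(s^2 + 7*s + 12) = (s + 3)*(s + 4)*(s + 4)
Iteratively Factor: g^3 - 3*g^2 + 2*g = (g - 2)*(g^2 - g) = g*(g - 2)*(g - 1)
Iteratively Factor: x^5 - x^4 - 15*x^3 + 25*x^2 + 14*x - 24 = (x - 2)*(x^4 + x^3 - 13*x^2 - x + 12) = (x - 2)*(x - 1)*(x^3 + 2*x^2 - 11*x - 12) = (x - 2)*(x - 1)*(x + 4)*(x^2 - 2*x - 3) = (x - 2)*(x - 1)*(x + 1)*(x + 4)*(x - 3)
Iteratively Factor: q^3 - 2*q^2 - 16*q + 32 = (q + 4)*(q^2 - 6*q + 8) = (q - 4)*(q + 4)*(q - 2)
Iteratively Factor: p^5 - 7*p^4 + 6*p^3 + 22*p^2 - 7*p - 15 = (p - 5)*(p^4 - 2*p^3 - 4*p^2 + 2*p + 3) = (p - 5)*(p - 3)*(p^3 + p^2 - p - 1) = (p - 5)*(p - 3)*(p - 1)*(p^2 + 2*p + 1) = (p - 5)*(p - 3)*(p - 1)*(p + 1)*(p + 1)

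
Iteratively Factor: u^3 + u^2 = (u)*(u^2 + u) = u^2*(u + 1)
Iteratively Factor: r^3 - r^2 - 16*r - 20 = (r - 5)*(r^2 + 4*r + 4) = (r - 5)*(r + 2)*(r + 2)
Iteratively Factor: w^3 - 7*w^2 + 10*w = (w - 2)*(w^2 - 5*w) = (w - 5)*(w - 2)*(w)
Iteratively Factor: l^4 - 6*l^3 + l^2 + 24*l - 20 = (l - 2)*(l^3 - 4*l^2 - 7*l + 10) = (l - 2)*(l + 2)*(l^2 - 6*l + 5) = (l - 2)*(l - 1)*(l + 2)*(l - 5)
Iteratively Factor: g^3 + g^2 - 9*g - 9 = (g + 1)*(g^2 - 9) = (g - 3)*(g + 1)*(g + 3)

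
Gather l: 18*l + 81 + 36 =18*l + 117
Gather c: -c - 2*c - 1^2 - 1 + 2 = -3*c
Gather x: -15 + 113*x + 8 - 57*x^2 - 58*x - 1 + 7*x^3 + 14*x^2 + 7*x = 7*x^3 - 43*x^2 + 62*x - 8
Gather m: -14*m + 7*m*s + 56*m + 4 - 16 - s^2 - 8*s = m*(7*s + 42) - s^2 - 8*s - 12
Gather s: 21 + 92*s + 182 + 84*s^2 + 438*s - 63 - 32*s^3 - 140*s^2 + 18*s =-32*s^3 - 56*s^2 + 548*s + 140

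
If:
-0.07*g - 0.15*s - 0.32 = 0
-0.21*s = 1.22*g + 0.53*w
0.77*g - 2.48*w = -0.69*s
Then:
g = 0.63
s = -2.43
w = -0.48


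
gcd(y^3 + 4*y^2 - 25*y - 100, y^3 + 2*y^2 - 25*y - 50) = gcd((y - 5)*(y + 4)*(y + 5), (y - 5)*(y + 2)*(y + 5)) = y^2 - 25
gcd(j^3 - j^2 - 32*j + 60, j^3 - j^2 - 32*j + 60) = j^3 - j^2 - 32*j + 60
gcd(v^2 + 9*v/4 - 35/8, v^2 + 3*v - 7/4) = v + 7/2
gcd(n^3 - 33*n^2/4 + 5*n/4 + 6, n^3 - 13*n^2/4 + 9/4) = n^2 - n/4 - 3/4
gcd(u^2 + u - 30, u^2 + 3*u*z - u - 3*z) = 1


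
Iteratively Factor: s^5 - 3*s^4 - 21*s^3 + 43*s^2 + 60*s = (s - 5)*(s^4 + 2*s^3 - 11*s^2 - 12*s) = (s - 5)*(s + 4)*(s^3 - 2*s^2 - 3*s) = (s - 5)*(s + 1)*(s + 4)*(s^2 - 3*s) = s*(s - 5)*(s + 1)*(s + 4)*(s - 3)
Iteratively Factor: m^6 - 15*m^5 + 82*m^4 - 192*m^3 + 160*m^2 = (m - 5)*(m^5 - 10*m^4 + 32*m^3 - 32*m^2) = (m - 5)*(m - 2)*(m^4 - 8*m^3 + 16*m^2) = (m - 5)*(m - 4)*(m - 2)*(m^3 - 4*m^2) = (m - 5)*(m - 4)^2*(m - 2)*(m^2) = m*(m - 5)*(m - 4)^2*(m - 2)*(m)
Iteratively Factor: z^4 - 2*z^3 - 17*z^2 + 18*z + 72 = (z - 3)*(z^3 + z^2 - 14*z - 24) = (z - 4)*(z - 3)*(z^2 + 5*z + 6) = (z - 4)*(z - 3)*(z + 3)*(z + 2)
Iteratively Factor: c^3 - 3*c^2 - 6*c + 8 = (c - 4)*(c^2 + c - 2) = (c - 4)*(c + 2)*(c - 1)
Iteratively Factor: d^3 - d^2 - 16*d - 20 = (d + 2)*(d^2 - 3*d - 10) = (d + 2)^2*(d - 5)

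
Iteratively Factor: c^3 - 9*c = (c)*(c^2 - 9) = c*(c - 3)*(c + 3)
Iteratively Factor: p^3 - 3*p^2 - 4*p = (p - 4)*(p^2 + p) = p*(p - 4)*(p + 1)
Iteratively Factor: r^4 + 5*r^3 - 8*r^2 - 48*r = (r)*(r^3 + 5*r^2 - 8*r - 48) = r*(r + 4)*(r^2 + r - 12) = r*(r - 3)*(r + 4)*(r + 4)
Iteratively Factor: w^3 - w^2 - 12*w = (w + 3)*(w^2 - 4*w) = w*(w + 3)*(w - 4)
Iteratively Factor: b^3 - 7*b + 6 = (b - 2)*(b^2 + 2*b - 3) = (b - 2)*(b + 3)*(b - 1)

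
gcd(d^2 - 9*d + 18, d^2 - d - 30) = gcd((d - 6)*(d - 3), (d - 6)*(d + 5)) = d - 6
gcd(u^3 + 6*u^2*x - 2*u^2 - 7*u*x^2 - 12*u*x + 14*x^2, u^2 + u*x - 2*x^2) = -u + x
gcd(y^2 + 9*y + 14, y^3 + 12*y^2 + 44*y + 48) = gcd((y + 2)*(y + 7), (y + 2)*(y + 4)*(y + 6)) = y + 2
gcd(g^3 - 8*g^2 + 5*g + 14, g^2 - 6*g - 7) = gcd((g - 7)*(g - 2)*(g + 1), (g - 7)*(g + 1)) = g^2 - 6*g - 7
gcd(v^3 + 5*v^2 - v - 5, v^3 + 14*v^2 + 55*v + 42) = v + 1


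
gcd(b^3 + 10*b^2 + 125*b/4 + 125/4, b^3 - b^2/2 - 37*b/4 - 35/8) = b + 5/2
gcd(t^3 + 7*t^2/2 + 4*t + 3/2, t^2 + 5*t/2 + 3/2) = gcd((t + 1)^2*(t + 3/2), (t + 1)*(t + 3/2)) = t^2 + 5*t/2 + 3/2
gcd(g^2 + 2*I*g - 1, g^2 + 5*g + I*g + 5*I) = g + I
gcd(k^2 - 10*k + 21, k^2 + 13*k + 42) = 1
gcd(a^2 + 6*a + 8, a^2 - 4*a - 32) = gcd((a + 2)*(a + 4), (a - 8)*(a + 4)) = a + 4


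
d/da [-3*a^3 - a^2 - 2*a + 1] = -9*a^2 - 2*a - 2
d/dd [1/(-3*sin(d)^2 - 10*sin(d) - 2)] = 2*(3*sin(d) + 5)*cos(d)/(3*sin(d)^2 + 10*sin(d) + 2)^2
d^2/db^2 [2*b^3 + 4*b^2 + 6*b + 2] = 12*b + 8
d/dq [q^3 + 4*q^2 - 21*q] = 3*q^2 + 8*q - 21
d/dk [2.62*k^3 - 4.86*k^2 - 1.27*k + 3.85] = 7.86*k^2 - 9.72*k - 1.27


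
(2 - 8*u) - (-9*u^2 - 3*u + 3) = 9*u^2 - 5*u - 1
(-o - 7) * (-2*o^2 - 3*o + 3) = 2*o^3 + 17*o^2 + 18*o - 21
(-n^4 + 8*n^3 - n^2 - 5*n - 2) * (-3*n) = 3*n^5 - 24*n^4 + 3*n^3 + 15*n^2 + 6*n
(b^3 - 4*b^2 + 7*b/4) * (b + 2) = b^4 - 2*b^3 - 25*b^2/4 + 7*b/2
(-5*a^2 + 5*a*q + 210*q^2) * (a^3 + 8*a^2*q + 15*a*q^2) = -5*a^5 - 35*a^4*q + 175*a^3*q^2 + 1755*a^2*q^3 + 3150*a*q^4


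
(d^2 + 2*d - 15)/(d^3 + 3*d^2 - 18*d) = (d + 5)/(d*(d + 6))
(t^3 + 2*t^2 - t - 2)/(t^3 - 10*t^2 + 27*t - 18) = (t^2 + 3*t + 2)/(t^2 - 9*t + 18)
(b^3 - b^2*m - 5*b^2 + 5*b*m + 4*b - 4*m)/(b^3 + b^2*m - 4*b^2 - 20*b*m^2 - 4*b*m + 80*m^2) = (b^2 - b*m - b + m)/(b^2 + b*m - 20*m^2)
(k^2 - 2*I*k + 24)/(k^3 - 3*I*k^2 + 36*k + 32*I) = (k - 6*I)/(k^2 - 7*I*k + 8)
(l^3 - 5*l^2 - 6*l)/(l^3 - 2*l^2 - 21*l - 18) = l/(l + 3)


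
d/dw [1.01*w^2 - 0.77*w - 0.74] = 2.02*w - 0.77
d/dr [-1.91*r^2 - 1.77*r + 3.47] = -3.82*r - 1.77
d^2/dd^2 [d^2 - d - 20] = 2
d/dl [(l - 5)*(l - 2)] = 2*l - 7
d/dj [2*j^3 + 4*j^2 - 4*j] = 6*j^2 + 8*j - 4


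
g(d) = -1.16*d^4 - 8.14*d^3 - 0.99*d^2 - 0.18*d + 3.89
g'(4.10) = -738.59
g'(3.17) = -399.66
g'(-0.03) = -0.14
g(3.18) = -387.08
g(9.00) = -13622.74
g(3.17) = -383.07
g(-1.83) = 37.78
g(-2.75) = 99.84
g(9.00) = -13622.74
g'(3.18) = -402.63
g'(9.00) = -5378.58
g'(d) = -4.64*d^3 - 24.42*d^2 - 1.98*d - 0.18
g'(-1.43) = -33.72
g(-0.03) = 3.89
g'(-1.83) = -49.90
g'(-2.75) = -82.91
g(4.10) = -902.30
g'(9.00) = -5378.58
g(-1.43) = 21.08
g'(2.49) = -228.15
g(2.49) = -172.96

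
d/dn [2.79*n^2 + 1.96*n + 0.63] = 5.58*n + 1.96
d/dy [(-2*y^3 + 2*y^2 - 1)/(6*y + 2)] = (-12*y^3 + 4*y + 3)/(2*(9*y^2 + 6*y + 1))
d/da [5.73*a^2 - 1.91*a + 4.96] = 11.46*a - 1.91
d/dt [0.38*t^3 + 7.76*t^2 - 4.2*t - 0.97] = 1.14*t^2 + 15.52*t - 4.2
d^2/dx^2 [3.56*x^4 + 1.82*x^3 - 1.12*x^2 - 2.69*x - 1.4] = 42.72*x^2 + 10.92*x - 2.24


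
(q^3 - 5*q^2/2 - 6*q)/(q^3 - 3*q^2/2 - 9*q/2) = (q - 4)/(q - 3)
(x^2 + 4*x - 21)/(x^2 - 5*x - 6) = (-x^2 - 4*x + 21)/(-x^2 + 5*x + 6)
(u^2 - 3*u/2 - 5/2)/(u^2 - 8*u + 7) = (2*u^2 - 3*u - 5)/(2*(u^2 - 8*u + 7))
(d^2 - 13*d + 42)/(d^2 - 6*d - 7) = (d - 6)/(d + 1)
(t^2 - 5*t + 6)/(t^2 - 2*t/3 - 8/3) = 3*(t - 3)/(3*t + 4)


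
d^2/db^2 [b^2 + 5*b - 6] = 2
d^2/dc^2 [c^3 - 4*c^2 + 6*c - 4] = 6*c - 8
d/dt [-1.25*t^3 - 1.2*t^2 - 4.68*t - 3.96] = -3.75*t^2 - 2.4*t - 4.68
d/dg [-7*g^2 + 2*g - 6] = 2 - 14*g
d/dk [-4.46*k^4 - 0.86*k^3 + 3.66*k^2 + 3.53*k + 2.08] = -17.84*k^3 - 2.58*k^2 + 7.32*k + 3.53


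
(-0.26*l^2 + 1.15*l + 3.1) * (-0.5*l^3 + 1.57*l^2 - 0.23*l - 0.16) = 0.13*l^5 - 0.9832*l^4 + 0.3153*l^3 + 4.6441*l^2 - 0.897*l - 0.496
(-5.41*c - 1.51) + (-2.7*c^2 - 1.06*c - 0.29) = -2.7*c^2 - 6.47*c - 1.8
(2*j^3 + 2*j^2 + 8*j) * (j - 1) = 2*j^4 + 6*j^2 - 8*j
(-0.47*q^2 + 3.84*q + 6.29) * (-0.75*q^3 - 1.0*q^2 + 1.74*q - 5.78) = 0.3525*q^5 - 2.41*q^4 - 9.3753*q^3 + 3.1082*q^2 - 11.2506*q - 36.3562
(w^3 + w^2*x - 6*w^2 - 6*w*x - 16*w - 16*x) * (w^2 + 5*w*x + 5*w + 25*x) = w^5 + 6*w^4*x - w^4 + 5*w^3*x^2 - 6*w^3*x - 46*w^3 - 5*w^2*x^2 - 276*w^2*x - 80*w^2 - 230*w*x^2 - 480*w*x - 400*x^2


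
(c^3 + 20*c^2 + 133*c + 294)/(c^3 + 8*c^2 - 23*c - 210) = (c + 7)/(c - 5)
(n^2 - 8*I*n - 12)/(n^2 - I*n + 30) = (n - 2*I)/(n + 5*I)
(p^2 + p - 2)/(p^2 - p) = (p + 2)/p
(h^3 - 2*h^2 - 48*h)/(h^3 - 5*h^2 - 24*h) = (h + 6)/(h + 3)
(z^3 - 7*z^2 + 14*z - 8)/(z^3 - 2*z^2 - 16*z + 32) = (z - 1)/(z + 4)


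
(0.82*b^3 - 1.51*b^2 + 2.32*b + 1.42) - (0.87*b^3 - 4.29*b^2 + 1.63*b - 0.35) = -0.05*b^3 + 2.78*b^2 + 0.69*b + 1.77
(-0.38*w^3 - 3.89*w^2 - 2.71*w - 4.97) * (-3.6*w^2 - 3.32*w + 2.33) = 1.368*w^5 + 15.2656*w^4 + 21.7854*w^3 + 17.8255*w^2 + 10.1861*w - 11.5801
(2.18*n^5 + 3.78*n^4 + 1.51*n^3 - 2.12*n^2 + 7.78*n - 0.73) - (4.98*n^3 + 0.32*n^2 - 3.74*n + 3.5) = 2.18*n^5 + 3.78*n^4 - 3.47*n^3 - 2.44*n^2 + 11.52*n - 4.23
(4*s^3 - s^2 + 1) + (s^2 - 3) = 4*s^3 - 2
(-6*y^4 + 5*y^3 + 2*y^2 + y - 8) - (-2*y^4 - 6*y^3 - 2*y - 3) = -4*y^4 + 11*y^3 + 2*y^2 + 3*y - 5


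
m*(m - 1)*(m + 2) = m^3 + m^2 - 2*m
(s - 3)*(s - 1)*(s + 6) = s^3 + 2*s^2 - 21*s + 18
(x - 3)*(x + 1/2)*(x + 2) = x^3 - x^2/2 - 13*x/2 - 3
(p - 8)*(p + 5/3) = p^2 - 19*p/3 - 40/3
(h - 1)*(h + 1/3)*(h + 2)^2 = h^4 + 10*h^3/3 + h^2 - 4*h - 4/3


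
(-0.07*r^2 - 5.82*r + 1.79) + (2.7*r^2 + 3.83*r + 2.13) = 2.63*r^2 - 1.99*r + 3.92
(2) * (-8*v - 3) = -16*v - 6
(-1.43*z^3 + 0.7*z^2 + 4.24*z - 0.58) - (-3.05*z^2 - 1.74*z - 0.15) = -1.43*z^3 + 3.75*z^2 + 5.98*z - 0.43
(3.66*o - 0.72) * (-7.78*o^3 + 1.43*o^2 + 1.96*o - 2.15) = -28.4748*o^4 + 10.8354*o^3 + 6.144*o^2 - 9.2802*o + 1.548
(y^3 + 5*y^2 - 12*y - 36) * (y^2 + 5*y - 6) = y^5 + 10*y^4 + 7*y^3 - 126*y^2 - 108*y + 216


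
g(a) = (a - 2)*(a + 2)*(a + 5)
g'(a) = (a - 2)*(a + 2) + (a - 2)*(a + 5) + (a + 2)*(a + 5)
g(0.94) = -18.51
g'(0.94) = 8.05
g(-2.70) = 7.57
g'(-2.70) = -9.13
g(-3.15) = 10.96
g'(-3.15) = -5.73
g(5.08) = 219.81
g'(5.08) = 124.22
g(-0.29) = -18.44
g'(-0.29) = -6.65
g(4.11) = 117.45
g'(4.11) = 87.78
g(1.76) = -6.10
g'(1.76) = 22.89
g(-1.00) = -12.00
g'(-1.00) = -11.00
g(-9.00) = -308.00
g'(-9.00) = 149.00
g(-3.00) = 10.00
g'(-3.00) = -7.00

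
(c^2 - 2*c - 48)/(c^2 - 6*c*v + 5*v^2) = (c^2 - 2*c - 48)/(c^2 - 6*c*v + 5*v^2)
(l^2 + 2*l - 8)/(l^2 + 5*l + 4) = (l - 2)/(l + 1)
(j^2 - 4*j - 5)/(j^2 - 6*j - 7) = (j - 5)/(j - 7)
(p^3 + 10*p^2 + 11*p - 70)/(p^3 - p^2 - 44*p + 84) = (p + 5)/(p - 6)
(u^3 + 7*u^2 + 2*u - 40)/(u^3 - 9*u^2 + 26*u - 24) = (u^2 + 9*u + 20)/(u^2 - 7*u + 12)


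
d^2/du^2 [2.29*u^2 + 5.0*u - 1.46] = 4.58000000000000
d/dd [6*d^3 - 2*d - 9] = 18*d^2 - 2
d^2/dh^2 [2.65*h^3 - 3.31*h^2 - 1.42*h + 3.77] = 15.9*h - 6.62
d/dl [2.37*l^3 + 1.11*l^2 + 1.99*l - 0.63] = 7.11*l^2 + 2.22*l + 1.99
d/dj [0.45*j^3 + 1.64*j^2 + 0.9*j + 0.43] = 1.35*j^2 + 3.28*j + 0.9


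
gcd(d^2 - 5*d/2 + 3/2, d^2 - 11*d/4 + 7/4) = d - 1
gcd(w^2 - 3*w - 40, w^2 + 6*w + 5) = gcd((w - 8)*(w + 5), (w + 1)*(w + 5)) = w + 5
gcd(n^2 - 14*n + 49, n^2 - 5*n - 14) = n - 7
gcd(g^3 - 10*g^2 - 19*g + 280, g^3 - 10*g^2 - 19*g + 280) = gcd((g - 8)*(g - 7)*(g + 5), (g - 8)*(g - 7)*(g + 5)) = g^3 - 10*g^2 - 19*g + 280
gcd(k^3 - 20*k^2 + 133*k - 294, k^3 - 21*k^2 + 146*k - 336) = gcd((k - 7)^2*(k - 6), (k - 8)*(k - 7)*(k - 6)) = k^2 - 13*k + 42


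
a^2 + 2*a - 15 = (a - 3)*(a + 5)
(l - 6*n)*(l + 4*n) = l^2 - 2*l*n - 24*n^2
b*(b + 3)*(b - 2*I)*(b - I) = b^4 + 3*b^3 - 3*I*b^3 - 2*b^2 - 9*I*b^2 - 6*b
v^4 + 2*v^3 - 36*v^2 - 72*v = v*(v - 6)*(v + 2)*(v + 6)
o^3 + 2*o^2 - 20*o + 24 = (o - 2)^2*(o + 6)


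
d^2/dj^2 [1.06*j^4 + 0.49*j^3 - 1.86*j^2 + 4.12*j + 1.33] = 12.72*j^2 + 2.94*j - 3.72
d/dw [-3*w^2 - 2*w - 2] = -6*w - 2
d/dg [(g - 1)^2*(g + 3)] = (g - 1)*(3*g + 5)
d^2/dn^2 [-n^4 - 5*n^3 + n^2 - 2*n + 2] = -12*n^2 - 30*n + 2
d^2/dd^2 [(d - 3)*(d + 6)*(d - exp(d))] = -d^2*exp(d) - 7*d*exp(d) + 6*d + 10*exp(d) + 6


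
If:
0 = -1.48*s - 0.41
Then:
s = -0.28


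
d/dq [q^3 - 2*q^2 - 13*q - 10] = 3*q^2 - 4*q - 13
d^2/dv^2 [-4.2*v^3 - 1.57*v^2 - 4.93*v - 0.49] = -25.2*v - 3.14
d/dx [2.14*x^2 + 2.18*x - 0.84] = 4.28*x + 2.18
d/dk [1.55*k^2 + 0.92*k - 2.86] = 3.1*k + 0.92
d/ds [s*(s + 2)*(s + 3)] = 3*s^2 + 10*s + 6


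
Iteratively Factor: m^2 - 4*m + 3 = (m - 1)*(m - 3)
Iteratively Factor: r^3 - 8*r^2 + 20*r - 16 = (r - 2)*(r^2 - 6*r + 8) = (r - 4)*(r - 2)*(r - 2)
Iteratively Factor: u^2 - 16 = (u + 4)*(u - 4)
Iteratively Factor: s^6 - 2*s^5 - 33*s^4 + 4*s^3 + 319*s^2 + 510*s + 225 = (s - 5)*(s^5 + 3*s^4 - 18*s^3 - 86*s^2 - 111*s - 45) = (s - 5)*(s + 1)*(s^4 + 2*s^3 - 20*s^2 - 66*s - 45) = (s - 5)^2*(s + 1)*(s^3 + 7*s^2 + 15*s + 9) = (s - 5)^2*(s + 1)*(s + 3)*(s^2 + 4*s + 3) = (s - 5)^2*(s + 1)^2*(s + 3)*(s + 3)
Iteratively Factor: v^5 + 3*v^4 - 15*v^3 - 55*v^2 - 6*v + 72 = (v + 2)*(v^4 + v^3 - 17*v^2 - 21*v + 36) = (v - 1)*(v + 2)*(v^3 + 2*v^2 - 15*v - 36) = (v - 4)*(v - 1)*(v + 2)*(v^2 + 6*v + 9) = (v - 4)*(v - 1)*(v + 2)*(v + 3)*(v + 3)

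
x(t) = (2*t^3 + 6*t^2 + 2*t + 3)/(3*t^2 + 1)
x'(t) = -6*t*(2*t^3 + 6*t^2 + 2*t + 3)/(3*t^2 + 1)^2 + (6*t^2 + 12*t + 2)/(3*t^2 + 1)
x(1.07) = 3.26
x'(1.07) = 0.18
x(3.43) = 4.44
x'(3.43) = 0.62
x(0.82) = 3.24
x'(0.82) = -0.02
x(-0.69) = 1.57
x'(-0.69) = 1.27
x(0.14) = 3.21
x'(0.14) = 1.04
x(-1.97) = 0.56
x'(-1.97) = 0.65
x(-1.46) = 0.90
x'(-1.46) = 0.70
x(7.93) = 7.35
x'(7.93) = 0.66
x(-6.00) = -2.06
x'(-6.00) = 0.66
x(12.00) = 10.04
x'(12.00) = 0.66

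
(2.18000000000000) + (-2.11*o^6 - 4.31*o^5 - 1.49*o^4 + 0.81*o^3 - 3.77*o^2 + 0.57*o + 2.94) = -2.11*o^6 - 4.31*o^5 - 1.49*o^4 + 0.81*o^3 - 3.77*o^2 + 0.57*o + 5.12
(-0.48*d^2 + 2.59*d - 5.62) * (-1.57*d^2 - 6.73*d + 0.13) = 0.7536*d^4 - 0.8359*d^3 - 8.6697*d^2 + 38.1593*d - 0.7306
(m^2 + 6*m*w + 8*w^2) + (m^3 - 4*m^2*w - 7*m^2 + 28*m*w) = m^3 - 4*m^2*w - 6*m^2 + 34*m*w + 8*w^2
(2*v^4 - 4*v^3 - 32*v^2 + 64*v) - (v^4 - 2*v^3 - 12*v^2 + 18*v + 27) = v^4 - 2*v^3 - 20*v^2 + 46*v - 27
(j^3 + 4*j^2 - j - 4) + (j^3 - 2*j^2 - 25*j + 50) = 2*j^3 + 2*j^2 - 26*j + 46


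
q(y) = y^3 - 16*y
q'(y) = 3*y^2 - 16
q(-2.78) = 23.00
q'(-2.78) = 7.19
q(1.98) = -23.92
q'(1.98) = -4.24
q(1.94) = -23.74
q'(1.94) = -4.71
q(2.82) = -22.69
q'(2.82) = 7.86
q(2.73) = -23.33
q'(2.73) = 6.36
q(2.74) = -23.27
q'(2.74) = 6.52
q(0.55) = -8.63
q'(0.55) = -15.09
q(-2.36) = 24.62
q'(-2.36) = 0.71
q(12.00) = 1536.00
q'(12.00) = 416.00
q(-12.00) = -1536.00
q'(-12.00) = 416.00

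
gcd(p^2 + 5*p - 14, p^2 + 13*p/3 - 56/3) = p + 7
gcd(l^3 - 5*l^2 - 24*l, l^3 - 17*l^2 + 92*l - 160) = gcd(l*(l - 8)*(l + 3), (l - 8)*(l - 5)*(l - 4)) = l - 8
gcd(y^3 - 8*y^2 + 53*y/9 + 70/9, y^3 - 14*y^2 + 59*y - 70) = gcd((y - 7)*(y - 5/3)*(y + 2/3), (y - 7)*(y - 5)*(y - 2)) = y - 7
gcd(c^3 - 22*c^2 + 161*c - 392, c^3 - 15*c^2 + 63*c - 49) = c^2 - 14*c + 49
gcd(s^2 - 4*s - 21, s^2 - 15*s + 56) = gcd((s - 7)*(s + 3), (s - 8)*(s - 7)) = s - 7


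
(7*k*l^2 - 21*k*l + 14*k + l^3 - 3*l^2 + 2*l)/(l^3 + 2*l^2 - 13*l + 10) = (7*k + l)/(l + 5)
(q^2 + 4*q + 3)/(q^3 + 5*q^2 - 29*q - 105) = (q + 1)/(q^2 + 2*q - 35)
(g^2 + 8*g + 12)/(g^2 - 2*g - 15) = (g^2 + 8*g + 12)/(g^2 - 2*g - 15)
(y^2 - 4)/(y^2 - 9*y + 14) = (y + 2)/(y - 7)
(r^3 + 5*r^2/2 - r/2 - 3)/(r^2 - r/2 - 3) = (r^2 + r - 2)/(r - 2)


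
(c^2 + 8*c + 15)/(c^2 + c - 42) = (c^2 + 8*c + 15)/(c^2 + c - 42)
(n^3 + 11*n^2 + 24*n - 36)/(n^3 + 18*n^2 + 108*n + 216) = (n - 1)/(n + 6)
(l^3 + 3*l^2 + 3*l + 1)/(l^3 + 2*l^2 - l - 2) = (l^2 + 2*l + 1)/(l^2 + l - 2)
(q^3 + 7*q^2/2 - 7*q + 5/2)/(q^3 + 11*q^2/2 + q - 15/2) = (2*q - 1)/(2*q + 3)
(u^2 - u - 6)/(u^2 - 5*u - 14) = (u - 3)/(u - 7)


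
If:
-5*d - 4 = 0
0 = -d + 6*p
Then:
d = -4/5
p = -2/15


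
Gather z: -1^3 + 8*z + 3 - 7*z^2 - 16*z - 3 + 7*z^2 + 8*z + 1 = 0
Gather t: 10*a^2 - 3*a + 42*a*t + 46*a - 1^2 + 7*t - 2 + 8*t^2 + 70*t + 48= 10*a^2 + 43*a + 8*t^2 + t*(42*a + 77) + 45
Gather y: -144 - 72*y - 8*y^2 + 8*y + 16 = -8*y^2 - 64*y - 128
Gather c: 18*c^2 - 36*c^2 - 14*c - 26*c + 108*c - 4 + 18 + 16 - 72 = -18*c^2 + 68*c - 42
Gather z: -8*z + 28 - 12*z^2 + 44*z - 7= -12*z^2 + 36*z + 21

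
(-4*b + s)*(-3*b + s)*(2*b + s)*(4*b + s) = 96*b^4 + 16*b^3*s - 22*b^2*s^2 - b*s^3 + s^4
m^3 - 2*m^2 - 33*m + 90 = (m - 5)*(m - 3)*(m + 6)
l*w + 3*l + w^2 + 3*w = (l + w)*(w + 3)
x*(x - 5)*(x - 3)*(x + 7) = x^4 - x^3 - 41*x^2 + 105*x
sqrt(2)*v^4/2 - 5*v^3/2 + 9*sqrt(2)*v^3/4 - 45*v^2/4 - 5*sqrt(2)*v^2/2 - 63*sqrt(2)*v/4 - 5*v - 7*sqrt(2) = (v + 1/2)*(v + 4)*(v - 7*sqrt(2)/2)*(sqrt(2)*v/2 + 1)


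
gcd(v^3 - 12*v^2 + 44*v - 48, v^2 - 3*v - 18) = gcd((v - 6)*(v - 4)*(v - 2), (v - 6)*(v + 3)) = v - 6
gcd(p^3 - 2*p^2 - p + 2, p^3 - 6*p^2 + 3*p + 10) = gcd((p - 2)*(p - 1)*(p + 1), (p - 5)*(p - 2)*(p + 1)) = p^2 - p - 2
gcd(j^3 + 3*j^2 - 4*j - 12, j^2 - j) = 1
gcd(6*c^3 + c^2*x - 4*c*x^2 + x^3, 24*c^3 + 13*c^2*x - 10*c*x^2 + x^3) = -3*c^2 - 2*c*x + x^2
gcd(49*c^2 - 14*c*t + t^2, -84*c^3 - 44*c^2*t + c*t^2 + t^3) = -7*c + t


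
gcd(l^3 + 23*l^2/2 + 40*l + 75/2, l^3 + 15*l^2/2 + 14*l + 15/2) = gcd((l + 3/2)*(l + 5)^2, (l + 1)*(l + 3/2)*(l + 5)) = l^2 + 13*l/2 + 15/2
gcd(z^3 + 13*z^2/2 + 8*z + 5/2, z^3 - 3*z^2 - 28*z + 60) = z + 5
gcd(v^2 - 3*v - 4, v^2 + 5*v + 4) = v + 1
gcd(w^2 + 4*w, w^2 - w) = w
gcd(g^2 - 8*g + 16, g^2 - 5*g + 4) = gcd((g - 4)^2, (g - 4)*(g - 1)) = g - 4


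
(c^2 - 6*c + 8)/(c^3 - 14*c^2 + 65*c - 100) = (c - 2)/(c^2 - 10*c + 25)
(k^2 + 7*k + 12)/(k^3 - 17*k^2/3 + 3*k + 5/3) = 3*(k^2 + 7*k + 12)/(3*k^3 - 17*k^2 + 9*k + 5)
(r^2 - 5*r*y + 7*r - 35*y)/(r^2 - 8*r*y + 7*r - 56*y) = (-r + 5*y)/(-r + 8*y)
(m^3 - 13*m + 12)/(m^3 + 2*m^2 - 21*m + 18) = (m + 4)/(m + 6)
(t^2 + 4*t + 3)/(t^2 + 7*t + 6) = (t + 3)/(t + 6)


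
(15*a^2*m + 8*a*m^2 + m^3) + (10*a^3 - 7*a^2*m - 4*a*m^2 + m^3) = 10*a^3 + 8*a^2*m + 4*a*m^2 + 2*m^3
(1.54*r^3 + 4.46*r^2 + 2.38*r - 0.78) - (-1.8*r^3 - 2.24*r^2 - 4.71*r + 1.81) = 3.34*r^3 + 6.7*r^2 + 7.09*r - 2.59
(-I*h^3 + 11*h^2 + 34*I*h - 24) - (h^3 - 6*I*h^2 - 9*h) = -h^3 - I*h^3 + 11*h^2 + 6*I*h^2 + 9*h + 34*I*h - 24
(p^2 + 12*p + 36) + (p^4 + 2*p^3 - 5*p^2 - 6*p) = p^4 + 2*p^3 - 4*p^2 + 6*p + 36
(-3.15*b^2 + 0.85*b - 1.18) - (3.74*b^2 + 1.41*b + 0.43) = -6.89*b^2 - 0.56*b - 1.61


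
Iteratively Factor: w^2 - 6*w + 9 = (w - 3)*(w - 3)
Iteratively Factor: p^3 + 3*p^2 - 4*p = (p)*(p^2 + 3*p - 4) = p*(p + 4)*(p - 1)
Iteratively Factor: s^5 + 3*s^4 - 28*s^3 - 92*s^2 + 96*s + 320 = (s + 4)*(s^4 - s^3 - 24*s^2 + 4*s + 80) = (s + 4)^2*(s^3 - 5*s^2 - 4*s + 20) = (s - 5)*(s + 4)^2*(s^2 - 4) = (s - 5)*(s - 2)*(s + 4)^2*(s + 2)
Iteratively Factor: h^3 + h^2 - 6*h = (h)*(h^2 + h - 6) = h*(h - 2)*(h + 3)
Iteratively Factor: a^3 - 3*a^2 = (a - 3)*(a^2) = a*(a - 3)*(a)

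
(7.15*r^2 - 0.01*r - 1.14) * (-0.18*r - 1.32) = -1.287*r^3 - 9.4362*r^2 + 0.2184*r + 1.5048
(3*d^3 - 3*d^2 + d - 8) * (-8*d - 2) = -24*d^4 + 18*d^3 - 2*d^2 + 62*d + 16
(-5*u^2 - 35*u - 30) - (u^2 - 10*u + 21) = -6*u^2 - 25*u - 51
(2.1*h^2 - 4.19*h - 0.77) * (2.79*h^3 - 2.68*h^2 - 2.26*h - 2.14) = 5.859*h^5 - 17.3181*h^4 + 4.3349*h^3 + 7.039*h^2 + 10.7068*h + 1.6478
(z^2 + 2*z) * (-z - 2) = -z^3 - 4*z^2 - 4*z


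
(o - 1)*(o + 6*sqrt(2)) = o^2 - o + 6*sqrt(2)*o - 6*sqrt(2)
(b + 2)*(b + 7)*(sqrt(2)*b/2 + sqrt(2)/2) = sqrt(2)*b^3/2 + 5*sqrt(2)*b^2 + 23*sqrt(2)*b/2 + 7*sqrt(2)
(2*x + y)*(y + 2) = 2*x*y + 4*x + y^2 + 2*y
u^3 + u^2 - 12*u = u*(u - 3)*(u + 4)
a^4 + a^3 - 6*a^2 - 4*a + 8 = (a - 2)*(a - 1)*(a + 2)^2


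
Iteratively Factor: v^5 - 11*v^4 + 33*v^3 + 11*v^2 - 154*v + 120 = (v - 5)*(v^4 - 6*v^3 + 3*v^2 + 26*v - 24) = (v - 5)*(v - 3)*(v^3 - 3*v^2 - 6*v + 8) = (v - 5)*(v - 4)*(v - 3)*(v^2 + v - 2) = (v - 5)*(v - 4)*(v - 3)*(v + 2)*(v - 1)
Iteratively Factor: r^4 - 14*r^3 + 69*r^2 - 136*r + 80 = (r - 4)*(r^3 - 10*r^2 + 29*r - 20) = (r - 5)*(r - 4)*(r^2 - 5*r + 4) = (r - 5)*(r - 4)*(r - 1)*(r - 4)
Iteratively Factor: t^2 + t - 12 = (t + 4)*(t - 3)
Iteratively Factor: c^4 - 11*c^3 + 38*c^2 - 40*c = (c - 5)*(c^3 - 6*c^2 + 8*c) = (c - 5)*(c - 4)*(c^2 - 2*c) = (c - 5)*(c - 4)*(c - 2)*(c)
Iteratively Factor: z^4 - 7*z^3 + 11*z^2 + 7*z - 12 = (z - 4)*(z^3 - 3*z^2 - z + 3) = (z - 4)*(z + 1)*(z^2 - 4*z + 3) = (z - 4)*(z - 1)*(z + 1)*(z - 3)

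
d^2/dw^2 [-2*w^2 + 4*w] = -4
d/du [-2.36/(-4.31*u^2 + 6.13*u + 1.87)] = (14.4668 - 20.3432*u)/(-4.31*u^2 + 6.13*u + 1.87)^2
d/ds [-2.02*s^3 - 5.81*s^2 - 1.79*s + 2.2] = -6.06*s^2 - 11.62*s - 1.79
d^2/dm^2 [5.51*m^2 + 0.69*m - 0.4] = 11.0200000000000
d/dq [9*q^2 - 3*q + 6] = 18*q - 3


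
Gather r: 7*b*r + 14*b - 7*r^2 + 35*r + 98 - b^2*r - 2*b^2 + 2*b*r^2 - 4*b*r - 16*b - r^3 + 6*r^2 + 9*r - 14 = -2*b^2 - 2*b - r^3 + r^2*(2*b - 1) + r*(-b^2 + 3*b + 44) + 84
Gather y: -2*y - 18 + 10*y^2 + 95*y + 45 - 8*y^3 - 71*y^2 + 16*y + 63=-8*y^3 - 61*y^2 + 109*y + 90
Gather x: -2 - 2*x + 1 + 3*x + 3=x + 2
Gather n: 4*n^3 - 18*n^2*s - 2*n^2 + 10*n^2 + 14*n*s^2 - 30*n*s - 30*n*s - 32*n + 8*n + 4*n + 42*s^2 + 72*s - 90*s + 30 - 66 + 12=4*n^3 + n^2*(8 - 18*s) + n*(14*s^2 - 60*s - 20) + 42*s^2 - 18*s - 24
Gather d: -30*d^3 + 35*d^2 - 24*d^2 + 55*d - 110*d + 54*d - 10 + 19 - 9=-30*d^3 + 11*d^2 - d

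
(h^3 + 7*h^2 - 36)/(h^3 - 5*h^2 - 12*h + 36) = (h + 6)/(h - 6)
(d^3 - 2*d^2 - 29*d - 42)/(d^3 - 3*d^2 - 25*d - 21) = (d + 2)/(d + 1)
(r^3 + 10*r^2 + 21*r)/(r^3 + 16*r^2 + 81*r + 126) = r/(r + 6)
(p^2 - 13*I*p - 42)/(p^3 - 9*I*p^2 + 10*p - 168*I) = 1/(p + 4*I)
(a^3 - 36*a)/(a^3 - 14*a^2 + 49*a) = (a^2 - 36)/(a^2 - 14*a + 49)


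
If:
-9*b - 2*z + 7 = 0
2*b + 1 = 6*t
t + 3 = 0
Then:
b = -19/2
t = -3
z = 185/4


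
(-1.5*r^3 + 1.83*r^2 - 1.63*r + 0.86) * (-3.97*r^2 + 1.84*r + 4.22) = 5.955*r^5 - 10.0251*r^4 + 3.5083*r^3 + 1.3092*r^2 - 5.2962*r + 3.6292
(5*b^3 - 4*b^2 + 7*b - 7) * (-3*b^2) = -15*b^5 + 12*b^4 - 21*b^3 + 21*b^2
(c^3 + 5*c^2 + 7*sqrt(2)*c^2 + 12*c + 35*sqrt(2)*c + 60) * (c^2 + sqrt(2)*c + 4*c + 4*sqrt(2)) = c^5 + 9*c^4 + 8*sqrt(2)*c^4 + 46*c^3 + 72*sqrt(2)*c^3 + 234*c^2 + 172*sqrt(2)*c^2 + 108*sqrt(2)*c + 520*c + 240*sqrt(2)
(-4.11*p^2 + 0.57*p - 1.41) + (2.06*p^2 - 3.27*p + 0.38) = -2.05*p^2 - 2.7*p - 1.03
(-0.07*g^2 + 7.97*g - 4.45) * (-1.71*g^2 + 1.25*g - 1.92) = 0.1197*g^4 - 13.7162*g^3 + 17.7064*g^2 - 20.8649*g + 8.544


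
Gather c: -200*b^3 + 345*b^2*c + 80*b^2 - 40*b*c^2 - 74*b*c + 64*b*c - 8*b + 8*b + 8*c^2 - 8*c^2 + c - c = -200*b^3 + 80*b^2 - 40*b*c^2 + c*(345*b^2 - 10*b)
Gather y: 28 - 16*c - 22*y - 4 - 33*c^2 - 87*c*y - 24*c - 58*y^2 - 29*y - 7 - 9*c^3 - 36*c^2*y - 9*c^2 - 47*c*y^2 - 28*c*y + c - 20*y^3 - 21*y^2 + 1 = -9*c^3 - 42*c^2 - 39*c - 20*y^3 + y^2*(-47*c - 79) + y*(-36*c^2 - 115*c - 51) + 18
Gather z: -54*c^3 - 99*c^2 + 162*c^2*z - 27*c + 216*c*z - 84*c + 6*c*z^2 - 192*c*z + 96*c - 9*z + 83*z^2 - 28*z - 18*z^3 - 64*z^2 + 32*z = -54*c^3 - 99*c^2 - 15*c - 18*z^3 + z^2*(6*c + 19) + z*(162*c^2 + 24*c - 5)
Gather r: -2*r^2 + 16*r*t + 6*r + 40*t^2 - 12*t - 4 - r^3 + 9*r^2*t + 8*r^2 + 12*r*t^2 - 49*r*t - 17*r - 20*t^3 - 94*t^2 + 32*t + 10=-r^3 + r^2*(9*t + 6) + r*(12*t^2 - 33*t - 11) - 20*t^3 - 54*t^2 + 20*t + 6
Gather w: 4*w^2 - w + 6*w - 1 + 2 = 4*w^2 + 5*w + 1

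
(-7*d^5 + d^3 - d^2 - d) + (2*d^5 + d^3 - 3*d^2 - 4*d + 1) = -5*d^5 + 2*d^3 - 4*d^2 - 5*d + 1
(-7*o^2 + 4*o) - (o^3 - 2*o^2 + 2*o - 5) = -o^3 - 5*o^2 + 2*o + 5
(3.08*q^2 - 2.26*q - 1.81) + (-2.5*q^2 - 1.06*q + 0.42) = 0.58*q^2 - 3.32*q - 1.39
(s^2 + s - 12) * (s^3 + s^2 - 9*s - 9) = s^5 + 2*s^4 - 20*s^3 - 30*s^2 + 99*s + 108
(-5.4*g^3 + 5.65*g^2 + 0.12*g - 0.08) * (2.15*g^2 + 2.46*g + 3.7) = -11.61*g^5 - 1.1365*g^4 - 5.823*g^3 + 21.0282*g^2 + 0.2472*g - 0.296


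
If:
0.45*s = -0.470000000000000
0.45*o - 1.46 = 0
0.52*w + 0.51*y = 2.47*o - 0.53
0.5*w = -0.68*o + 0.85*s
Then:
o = 3.24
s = -1.04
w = -6.19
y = 20.98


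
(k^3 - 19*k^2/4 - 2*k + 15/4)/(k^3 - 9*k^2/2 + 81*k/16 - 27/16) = 4*(k^2 - 4*k - 5)/(4*k^2 - 15*k + 9)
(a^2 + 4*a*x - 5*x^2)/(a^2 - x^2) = (a + 5*x)/(a + x)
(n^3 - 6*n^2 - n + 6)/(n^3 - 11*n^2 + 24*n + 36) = (n - 1)/(n - 6)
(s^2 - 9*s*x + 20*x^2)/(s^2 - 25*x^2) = (s - 4*x)/(s + 5*x)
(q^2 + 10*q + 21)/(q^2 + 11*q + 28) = (q + 3)/(q + 4)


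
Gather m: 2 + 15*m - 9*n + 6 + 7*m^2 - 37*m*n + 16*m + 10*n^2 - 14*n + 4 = 7*m^2 + m*(31 - 37*n) + 10*n^2 - 23*n + 12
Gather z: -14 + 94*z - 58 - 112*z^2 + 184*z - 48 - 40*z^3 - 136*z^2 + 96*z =-40*z^3 - 248*z^2 + 374*z - 120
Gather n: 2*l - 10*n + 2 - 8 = 2*l - 10*n - 6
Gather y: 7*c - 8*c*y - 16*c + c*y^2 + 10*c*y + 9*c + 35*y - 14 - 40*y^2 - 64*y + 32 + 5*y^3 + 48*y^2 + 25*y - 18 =5*y^3 + y^2*(c + 8) + y*(2*c - 4)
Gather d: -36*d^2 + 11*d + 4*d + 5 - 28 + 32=-36*d^2 + 15*d + 9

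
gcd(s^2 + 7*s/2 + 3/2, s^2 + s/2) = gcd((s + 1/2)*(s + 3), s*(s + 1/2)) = s + 1/2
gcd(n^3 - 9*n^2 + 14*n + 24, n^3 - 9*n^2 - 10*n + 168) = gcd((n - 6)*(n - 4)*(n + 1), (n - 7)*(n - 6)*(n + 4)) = n - 6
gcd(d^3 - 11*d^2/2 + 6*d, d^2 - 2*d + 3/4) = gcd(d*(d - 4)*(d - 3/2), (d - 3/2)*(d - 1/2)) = d - 3/2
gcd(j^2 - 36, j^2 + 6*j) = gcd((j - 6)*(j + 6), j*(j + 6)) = j + 6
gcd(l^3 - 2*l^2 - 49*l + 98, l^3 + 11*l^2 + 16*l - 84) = l^2 + 5*l - 14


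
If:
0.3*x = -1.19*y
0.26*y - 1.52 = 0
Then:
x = -23.19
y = 5.85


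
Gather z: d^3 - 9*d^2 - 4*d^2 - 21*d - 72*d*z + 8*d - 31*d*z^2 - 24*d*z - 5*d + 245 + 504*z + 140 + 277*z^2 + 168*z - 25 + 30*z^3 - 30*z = d^3 - 13*d^2 - 18*d + 30*z^3 + z^2*(277 - 31*d) + z*(642 - 96*d) + 360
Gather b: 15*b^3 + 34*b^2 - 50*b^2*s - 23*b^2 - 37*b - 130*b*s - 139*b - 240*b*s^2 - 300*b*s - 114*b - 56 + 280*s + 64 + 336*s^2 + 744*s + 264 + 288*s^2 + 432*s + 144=15*b^3 + b^2*(11 - 50*s) + b*(-240*s^2 - 430*s - 290) + 624*s^2 + 1456*s + 416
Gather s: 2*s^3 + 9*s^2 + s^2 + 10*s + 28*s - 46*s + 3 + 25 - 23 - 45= 2*s^3 + 10*s^2 - 8*s - 40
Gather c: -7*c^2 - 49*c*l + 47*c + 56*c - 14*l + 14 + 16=-7*c^2 + c*(103 - 49*l) - 14*l + 30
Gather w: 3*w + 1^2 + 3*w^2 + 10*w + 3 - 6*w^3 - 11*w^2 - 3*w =-6*w^3 - 8*w^2 + 10*w + 4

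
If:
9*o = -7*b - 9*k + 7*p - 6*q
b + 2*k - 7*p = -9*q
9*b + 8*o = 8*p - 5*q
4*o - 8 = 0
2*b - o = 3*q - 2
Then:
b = -3216/829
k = -294/829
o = 2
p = -3300/829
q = -2144/829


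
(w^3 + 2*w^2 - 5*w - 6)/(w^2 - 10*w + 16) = (w^2 + 4*w + 3)/(w - 8)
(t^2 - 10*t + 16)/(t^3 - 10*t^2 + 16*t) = 1/t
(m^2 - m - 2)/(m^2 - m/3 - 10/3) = 3*(m + 1)/(3*m + 5)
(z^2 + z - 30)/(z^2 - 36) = (z - 5)/(z - 6)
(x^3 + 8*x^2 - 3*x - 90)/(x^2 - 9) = (x^2 + 11*x + 30)/(x + 3)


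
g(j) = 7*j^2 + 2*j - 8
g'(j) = 14*j + 2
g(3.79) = 100.13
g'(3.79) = 55.06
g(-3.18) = 56.43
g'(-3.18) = -42.52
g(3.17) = 68.68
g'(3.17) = 46.38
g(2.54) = 42.24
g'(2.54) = 37.56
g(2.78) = 51.66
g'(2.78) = 40.92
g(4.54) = 145.36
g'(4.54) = 65.56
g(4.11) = 118.46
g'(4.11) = 59.54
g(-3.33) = 62.96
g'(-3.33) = -44.62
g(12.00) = 1024.00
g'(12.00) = 170.00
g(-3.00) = 49.00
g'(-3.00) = -40.00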